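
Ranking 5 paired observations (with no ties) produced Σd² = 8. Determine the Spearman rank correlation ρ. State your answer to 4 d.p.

0.6000

ρ = 1 − 6Σd² / [n(n²−1)] = 1 − 6×8 / (5×24)
  = 1 − 48/120 = 1 − 0.40000 ≈ 0.6000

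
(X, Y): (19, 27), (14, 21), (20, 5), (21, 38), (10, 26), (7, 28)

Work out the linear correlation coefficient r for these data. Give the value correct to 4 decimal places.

n = 6, ΣX = 91, ΣY = 145, ΣX² = 1547, ΣY² = 4099, ΣXY = 2161
nΣXY − ΣXΣY = 12966 − 13195 = -229
nΣX² − (ΣX)² = 9282 − 8281 = 1001; nΣY² − (ΣY)² = 24594 − 21025 = 3569
r = -229 / √(1001 × 3569) = -229 / 1890.1241 ≈ -0.1212

-0.1212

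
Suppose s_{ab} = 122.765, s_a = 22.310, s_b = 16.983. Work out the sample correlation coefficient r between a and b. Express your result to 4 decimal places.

0.3240

r = Cov(a,b) / (s_a · s_b) = 122.765 / (22.310 × 16.983)
  = 122.765 / 378.8907 ≈ 0.3240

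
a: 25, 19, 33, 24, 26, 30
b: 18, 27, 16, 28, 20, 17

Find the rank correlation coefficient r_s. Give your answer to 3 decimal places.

-0.886

Rank a: 3, 1, 6, 2, 4, 5
Rank b: 3, 5, 1, 6, 4, 2
d = rank(a) − rank(b): 0, -4, 5, -4, 0, 3; Σd² = 66
ρ = 1 − 6Σd² / [n(n²−1)] = 1 − 6×66 / (6×35) = 1 − 396/210 ≈ -0.886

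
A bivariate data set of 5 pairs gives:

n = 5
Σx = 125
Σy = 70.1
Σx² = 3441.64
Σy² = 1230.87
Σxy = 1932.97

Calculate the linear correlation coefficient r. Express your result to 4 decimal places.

0.6439

r = (nΣxy − ΣxΣy) / √[(nΣx² − (Σx)²)(nΣy² − (Σy)²)]
Numerator: 5×1932.97 − 125×70.1 = 902.35
Denominator: √[(17208.2 − 15625)(6154.35 − 4914.01)] = √[1583.2 × 1240.34] = 1401.3230
r = 902.35 / 1401.3230 ≈ 0.6439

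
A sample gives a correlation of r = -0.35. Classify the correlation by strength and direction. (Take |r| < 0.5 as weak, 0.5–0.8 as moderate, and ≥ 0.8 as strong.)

r = -0.35 < 0 so the relationship is negative.
|r| = 0.35, which falls in the weak range.

weak negative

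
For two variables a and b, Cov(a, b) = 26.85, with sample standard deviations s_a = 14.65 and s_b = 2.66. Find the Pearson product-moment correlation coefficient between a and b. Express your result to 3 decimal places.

0.689

r = Cov(a,b) / (s_a · s_b) = 26.85 / (14.65 × 2.66)
  = 26.85 / 38.9690 ≈ 0.689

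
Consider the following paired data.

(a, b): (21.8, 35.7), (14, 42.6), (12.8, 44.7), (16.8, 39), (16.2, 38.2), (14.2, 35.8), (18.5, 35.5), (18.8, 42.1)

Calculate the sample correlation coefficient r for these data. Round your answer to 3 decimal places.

n = 8, Σa = 133.1, Σb = 313.6, Σa² = 2277.09, Σb² = 12381.88, Σab = 5177.45
nΣab − ΣaΣb = 41419.6 − 41740.16 = -320.56
nΣa² − (Σa)² = 18216.72 − 17715.61 = 501.11; nΣb² − (Σb)² = 99055.04 − 98344.96 = 710.08
r = -320.56 / √(501.11 × 710.08) = -320.56 / 596.5134 ≈ -0.537

-0.537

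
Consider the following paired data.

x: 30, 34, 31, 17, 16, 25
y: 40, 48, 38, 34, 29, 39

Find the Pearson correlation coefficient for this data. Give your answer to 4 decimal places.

n = 6, Σx = 153, Σy = 228, Σx² = 4187, Σy² = 8866, Σxy = 6027
nΣxy − ΣxΣy = 36162 − 34884 = 1278
nΣx² − (Σx)² = 25122 − 23409 = 1713; nΣy² − (Σy)² = 53196 − 51984 = 1212
r = 1278 / √(1713 × 1212) = 1278 / 1440.8872 ≈ 0.8870

0.8870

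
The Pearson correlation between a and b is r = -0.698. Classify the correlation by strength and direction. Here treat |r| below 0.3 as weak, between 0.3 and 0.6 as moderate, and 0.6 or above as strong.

r = -0.698 < 0 so the relationship is negative.
|r| = 0.698, which falls in the strong range.

strong negative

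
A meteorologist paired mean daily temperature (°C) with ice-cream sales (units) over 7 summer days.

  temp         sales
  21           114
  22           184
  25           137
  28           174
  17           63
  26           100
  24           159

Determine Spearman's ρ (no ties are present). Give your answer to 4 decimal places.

Rank temp: 2, 3, 5, 7, 1, 6, 4
Rank sales: 3, 7, 4, 6, 1, 2, 5
d = rank(temp) − rank(sales): -1, -4, 1, 1, 0, 4, -1; Σd² = 36
ρ = 1 − 6Σd² / [n(n²−1)] = 1 − 6×36 / (7×48) = 1 − 216/336 ≈ 0.3571

0.3571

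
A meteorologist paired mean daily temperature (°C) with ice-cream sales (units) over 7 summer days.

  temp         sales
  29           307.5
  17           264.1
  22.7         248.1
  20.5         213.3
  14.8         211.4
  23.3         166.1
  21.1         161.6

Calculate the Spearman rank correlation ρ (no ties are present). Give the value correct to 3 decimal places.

0.179

Rank temp: 7, 2, 5, 3, 1, 6, 4
Rank sales: 7, 6, 5, 4, 3, 2, 1
d = rank(temp) − rank(sales): 0, -4, 0, -1, -2, 4, 3; Σd² = 46
ρ = 1 − 6Σd² / [n(n²−1)] = 1 − 6×46 / (7×48) = 1 − 276/336 ≈ 0.179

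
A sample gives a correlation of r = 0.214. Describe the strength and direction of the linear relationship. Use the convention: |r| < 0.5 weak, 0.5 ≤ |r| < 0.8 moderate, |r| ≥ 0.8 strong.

weak positive

r = 0.214 > 0 so the relationship is positive.
|r| = 0.214, which falls in the weak range.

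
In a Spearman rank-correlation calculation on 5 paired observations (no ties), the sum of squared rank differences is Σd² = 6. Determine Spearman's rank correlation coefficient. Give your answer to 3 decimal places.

ρ = 1 − 6Σd² / [n(n²−1)] = 1 − 6×6 / (5×24)
  = 1 − 36/120 = 1 − 0.3000 ≈ 0.700

0.700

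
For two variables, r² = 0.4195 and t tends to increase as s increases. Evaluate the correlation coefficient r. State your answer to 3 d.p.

|r| = √0.4195 = 0.648
The association is positive, so r = 0.648.

0.648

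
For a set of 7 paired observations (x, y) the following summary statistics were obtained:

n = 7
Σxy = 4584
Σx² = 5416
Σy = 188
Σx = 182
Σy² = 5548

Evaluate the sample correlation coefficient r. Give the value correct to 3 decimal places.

r = (nΣxy − ΣxΣy) / √[(nΣx² − (Σx)²)(nΣy² − (Σy)²)]
Numerator: 7×4584 − 182×188 = -2128
Denominator: √[(37912 − 33124)(38836 − 35344)] = √[4788 × 3492] = 4088.9725
r = -2128 / 4088.9725 ≈ -0.520

-0.520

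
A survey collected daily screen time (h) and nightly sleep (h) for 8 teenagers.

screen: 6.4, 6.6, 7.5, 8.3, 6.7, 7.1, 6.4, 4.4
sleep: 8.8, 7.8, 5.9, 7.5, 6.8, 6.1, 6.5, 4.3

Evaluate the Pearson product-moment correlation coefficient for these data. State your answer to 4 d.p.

0.4879

n = 8, Σx = 53.4, Σy = 53.7, Σx² = 365.28, Σy² = 373.53, Σxy = 363.69
nΣxy − ΣxΣy = 2909.52 − 2867.58 = 41.94
nΣx² − (Σx)² = 2922.24 − 2851.56 = 70.68; nΣy² − (Σy)² = 2988.24 − 2883.69 = 104.55
r = 41.94 / √(70.68 × 104.55) = 41.94 / 85.9627 ≈ 0.4879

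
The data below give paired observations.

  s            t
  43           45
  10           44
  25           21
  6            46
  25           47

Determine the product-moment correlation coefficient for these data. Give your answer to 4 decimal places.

n = 5, Σs = 109, Σt = 203, Σs² = 3235, Σt² = 8727, Σst = 4351
nΣst − ΣsΣt = 21755 − 22127 = -372
nΣs² − (Σs)² = 16175 − 11881 = 4294; nΣt² − (Σt)² = 43635 − 41209 = 2426
r = -372 / √(4294 × 2426) = -372 / 3227.5756 ≈ -0.1153

-0.1153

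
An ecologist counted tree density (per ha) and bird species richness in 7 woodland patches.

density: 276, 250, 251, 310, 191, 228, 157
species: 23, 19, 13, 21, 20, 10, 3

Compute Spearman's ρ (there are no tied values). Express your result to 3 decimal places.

Rank density: 6, 4, 5, 7, 2, 3, 1
Rank species: 7, 4, 3, 6, 5, 2, 1
d = rank(density) − rank(species): -1, 0, 2, 1, -3, 1, 0; Σd² = 16
ρ = 1 − 6Σd² / [n(n²−1)] = 1 − 6×16 / (7×48) = 1 − 96/336 ≈ 0.714

0.714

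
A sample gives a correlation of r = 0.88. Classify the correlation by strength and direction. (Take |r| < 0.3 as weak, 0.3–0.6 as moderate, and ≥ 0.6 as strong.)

r = 0.88 > 0 so the relationship is positive.
|r| = 0.88, which falls in the strong range.

strong positive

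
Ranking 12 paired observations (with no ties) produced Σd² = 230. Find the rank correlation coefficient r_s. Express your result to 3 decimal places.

0.196

ρ = 1 − 6Σd² / [n(n²−1)] = 1 − 6×230 / (12×143)
  = 1 − 1380/1716 = 1 − 0.8042 ≈ 0.196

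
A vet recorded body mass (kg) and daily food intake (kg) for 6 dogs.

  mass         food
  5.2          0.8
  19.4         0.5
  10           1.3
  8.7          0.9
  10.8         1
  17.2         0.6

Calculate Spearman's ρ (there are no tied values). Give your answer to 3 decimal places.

Rank mass: 1, 6, 3, 2, 4, 5
Rank food: 3, 1, 6, 4, 5, 2
d = rank(mass) − rank(food): -2, 5, -3, -2, -1, 3; Σd² = 52
ρ = 1 − 6Σd² / [n(n²−1)] = 1 − 6×52 / (6×35) = 1 − 312/210 ≈ -0.486

-0.486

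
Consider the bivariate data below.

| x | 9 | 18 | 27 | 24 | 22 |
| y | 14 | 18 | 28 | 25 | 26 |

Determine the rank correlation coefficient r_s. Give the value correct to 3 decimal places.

0.900

Rank x: 1, 2, 5, 4, 3
Rank y: 1, 2, 5, 3, 4
d = rank(x) − rank(y): 0, 0, 0, 1, -1; Σd² = 2
ρ = 1 − 6Σd² / [n(n²−1)] = 1 − 6×2 / (5×24) = 1 − 12/120 ≈ 0.900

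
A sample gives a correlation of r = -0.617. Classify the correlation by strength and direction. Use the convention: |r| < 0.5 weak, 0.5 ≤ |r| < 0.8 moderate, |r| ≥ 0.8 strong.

moderate negative

r = -0.617 < 0 so the relationship is negative.
|r| = 0.617, which falls in the moderate range.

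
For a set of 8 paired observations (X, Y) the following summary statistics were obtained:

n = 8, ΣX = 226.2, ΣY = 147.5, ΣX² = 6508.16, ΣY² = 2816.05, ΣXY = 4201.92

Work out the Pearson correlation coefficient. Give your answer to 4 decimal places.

r = (nΣXY − ΣXΣY) / √[(nΣX² − (ΣX)²)(nΣY² − (ΣY)²)]
Numerator: 8×4201.92 − 226.2×147.5 = 250.86
Denominator: √[(52065.28 − 51166.44)(22528.4 − 21756.25)] = √[898.84 × 772.15] = 833.0902
r = 250.86 / 833.0902 ≈ 0.3011

0.3011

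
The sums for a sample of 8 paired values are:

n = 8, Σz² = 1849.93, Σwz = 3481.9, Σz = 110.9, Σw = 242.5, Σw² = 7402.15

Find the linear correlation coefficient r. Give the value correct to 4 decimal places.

0.9489

r = (nΣwz − ΣwΣz) / √[(nΣw² − (Σw)²)(nΣz² − (Σz)²)]
Numerator: 8×3481.9 − 242.5×110.9 = 961.95
Denominator: √[(59217.2 − 58806.25)(14799.44 − 12298.81)] = √[410.95 × 2500.63] = 1013.7228
r = 961.95 / 1013.7228 ≈ 0.9489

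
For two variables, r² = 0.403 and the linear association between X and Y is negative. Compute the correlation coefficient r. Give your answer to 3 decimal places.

|r| = √0.403 = 0.635
The association is negative, so r = −0.635.

-0.635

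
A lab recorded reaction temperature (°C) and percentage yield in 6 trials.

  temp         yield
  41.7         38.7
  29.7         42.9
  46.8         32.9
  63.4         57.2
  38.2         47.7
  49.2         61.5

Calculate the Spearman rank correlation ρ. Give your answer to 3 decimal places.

0.429

Rank temp: 3, 1, 4, 6, 2, 5
Rank yield: 2, 3, 1, 5, 4, 6
d = rank(temp) − rank(yield): 1, -2, 3, 1, -2, -1; Σd² = 20
ρ = 1 − 6Σd² / [n(n²−1)] = 1 − 6×20 / (6×35) = 1 − 120/210 ≈ 0.429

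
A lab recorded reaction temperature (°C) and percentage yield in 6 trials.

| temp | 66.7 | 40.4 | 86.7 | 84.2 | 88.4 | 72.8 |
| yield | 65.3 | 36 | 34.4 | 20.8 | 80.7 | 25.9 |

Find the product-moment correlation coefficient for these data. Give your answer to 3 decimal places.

n = 6, Σx = 439.2, Σy = 263.1, Σx² = 33801.98, Σy² = 14359.39, Σxy = 19563.15
nΣxy − ΣxΣy = 117378.9 − 115553.52 = 1825.38
nΣx² − (Σx)² = 202811.88 − 192896.64 = 9915.24; nΣy² − (Σy)² = 86156.34 − 69221.61 = 16934.73
r = 1825.38 / √(9915.24 × 16934.73) = 1825.38 / 12958.0829 ≈ 0.141

0.141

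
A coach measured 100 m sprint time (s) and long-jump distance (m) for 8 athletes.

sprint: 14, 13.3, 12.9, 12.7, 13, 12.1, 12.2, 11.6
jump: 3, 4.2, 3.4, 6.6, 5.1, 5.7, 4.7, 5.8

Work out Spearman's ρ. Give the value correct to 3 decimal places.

-0.714

Rank sprint: 8, 7, 5, 4, 6, 2, 3, 1
Rank jump: 1, 3, 2, 8, 5, 6, 4, 7
d = rank(sprint) − rank(jump): 7, 4, 3, -4, 1, -4, -1, -6; Σd² = 144
ρ = 1 − 6Σd² / [n(n²−1)] = 1 − 6×144 / (8×63) = 1 − 864/504 ≈ -0.714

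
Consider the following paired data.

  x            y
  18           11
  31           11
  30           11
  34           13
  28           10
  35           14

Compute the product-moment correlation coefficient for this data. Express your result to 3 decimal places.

n = 6, Σx = 176, Σy = 70, Σx² = 5350, Σy² = 828, Σxy = 2081
nΣxy − ΣxΣy = 12486 − 12320 = 166
nΣx² − (Σx)² = 32100 − 30976 = 1124; nΣy² − (Σy)² = 4968 − 4900 = 68
r = 166 / √(1124 × 68) = 166 / 276.4634 ≈ 0.600

0.600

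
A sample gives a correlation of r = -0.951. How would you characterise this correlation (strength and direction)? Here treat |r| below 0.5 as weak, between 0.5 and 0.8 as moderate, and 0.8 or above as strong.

r = -0.951 < 0 so the relationship is negative.
|r| = 0.951, which falls in the strong range.

strong negative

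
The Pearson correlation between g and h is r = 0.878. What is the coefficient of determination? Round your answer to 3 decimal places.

0.771

r² = (0.878)² = 0.771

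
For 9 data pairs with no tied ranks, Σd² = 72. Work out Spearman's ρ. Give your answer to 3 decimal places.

ρ = 1 − 6Σd² / [n(n²−1)] = 1 − 6×72 / (9×80)
  = 1 − 432/720 = 1 − 0.6000 ≈ 0.400

0.400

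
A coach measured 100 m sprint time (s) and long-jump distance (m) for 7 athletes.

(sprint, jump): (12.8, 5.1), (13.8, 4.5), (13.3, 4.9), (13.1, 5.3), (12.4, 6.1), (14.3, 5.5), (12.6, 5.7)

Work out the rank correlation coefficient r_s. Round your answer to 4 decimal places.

-0.6071

Rank sprint: 3, 6, 5, 4, 1, 7, 2
Rank jump: 3, 1, 2, 4, 7, 5, 6
d = rank(sprint) − rank(jump): 0, 5, 3, 0, -6, 2, -4; Σd² = 90
ρ = 1 − 6Σd² / [n(n²−1)] = 1 − 6×90 / (7×48) = 1 − 540/336 ≈ -0.6071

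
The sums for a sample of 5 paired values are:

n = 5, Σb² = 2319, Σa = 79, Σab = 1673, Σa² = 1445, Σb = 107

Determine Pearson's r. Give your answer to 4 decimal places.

r = (nΣab − ΣaΣb) / √[(nΣa² − (Σa)²)(nΣb² − (Σb)²)]
Numerator: 5×1673 − 79×107 = -88
Denominator: √[(7225 − 6241)(11595 − 11449)] = √[984 × 146] = 379.0303
r = -88 / 379.0303 ≈ -0.2322

-0.2322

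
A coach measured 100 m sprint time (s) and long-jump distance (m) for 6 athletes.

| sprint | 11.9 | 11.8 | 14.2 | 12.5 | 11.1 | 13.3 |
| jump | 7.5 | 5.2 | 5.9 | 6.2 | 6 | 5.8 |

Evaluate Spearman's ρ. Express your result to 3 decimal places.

Rank sprint: 3, 2, 6, 4, 1, 5
Rank jump: 6, 1, 3, 5, 4, 2
d = rank(sprint) − rank(jump): -3, 1, 3, -1, -3, 3; Σd² = 38
ρ = 1 − 6Σd² / [n(n²−1)] = 1 − 6×38 / (6×35) = 1 − 228/210 ≈ -0.086

-0.086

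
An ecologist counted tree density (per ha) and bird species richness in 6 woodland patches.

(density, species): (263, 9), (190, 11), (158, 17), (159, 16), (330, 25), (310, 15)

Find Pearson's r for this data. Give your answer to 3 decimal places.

n = 6, Σx = 1410, Σy = 93, Σx² = 360514, Σy² = 1597, Σxy = 22587
nΣxy − ΣxΣy = 135522 − 131130 = 4392
nΣx² − (Σx)² = 2163084 − 1988100 = 174984; nΣy² − (Σy)² = 9582 − 8649 = 933
r = 4392 / √(174984 × 933) = 4392 / 12777.3265 ≈ 0.344

0.344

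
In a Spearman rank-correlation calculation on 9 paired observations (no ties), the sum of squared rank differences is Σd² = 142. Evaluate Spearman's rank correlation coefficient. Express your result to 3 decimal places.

ρ = 1 − 6Σd² / [n(n²−1)] = 1 − 6×142 / (9×80)
  = 1 − 852/720 = 1 − 1.1833 ≈ -0.183

-0.183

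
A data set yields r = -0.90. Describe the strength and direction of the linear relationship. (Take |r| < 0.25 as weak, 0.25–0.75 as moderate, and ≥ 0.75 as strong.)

strong negative

r = -0.90 < 0 so the relationship is negative.
|r| = 0.90, which falls in the strong range.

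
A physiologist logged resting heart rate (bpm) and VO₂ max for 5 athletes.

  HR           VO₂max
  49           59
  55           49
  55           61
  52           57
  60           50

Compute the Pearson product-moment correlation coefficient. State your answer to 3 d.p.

-0.614

n = 5, Σx = 271, Σy = 276, Σx² = 14755, Σy² = 15352, Σxy = 14905
nΣxy − ΣxΣy = 74525 − 74796 = -271
nΣx² − (Σx)² = 73775 − 73441 = 334; nΣy² − (Σy)² = 76760 − 76176 = 584
r = -271 / √(334 × 584) = -271 / 441.6514 ≈ -0.614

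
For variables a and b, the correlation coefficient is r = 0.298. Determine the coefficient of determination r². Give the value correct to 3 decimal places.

r² = (0.298)² = 0.089

0.089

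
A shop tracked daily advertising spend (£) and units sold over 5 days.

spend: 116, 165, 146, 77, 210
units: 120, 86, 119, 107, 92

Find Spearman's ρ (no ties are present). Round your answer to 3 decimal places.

Rank spend: 2, 4, 3, 1, 5
Rank units: 5, 1, 4, 3, 2
d = rank(spend) − rank(units): -3, 3, -1, -2, 3; Σd² = 32
ρ = 1 − 6Σd² / [n(n²−1)] = 1 − 6×32 / (5×24) = 1 − 192/120 ≈ -0.600

-0.600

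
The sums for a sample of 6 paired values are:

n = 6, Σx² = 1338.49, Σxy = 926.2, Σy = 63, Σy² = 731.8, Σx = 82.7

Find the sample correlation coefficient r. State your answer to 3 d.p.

r = (nΣxy − ΣxΣy) / √[(nΣx² − (Σx)²)(nΣy² − (Σy)²)]
Numerator: 6×926.2 − 82.7×63 = 347.1
Denominator: √[(8030.94 − 6839.29)(4390.8 − 3969)] = √[1191.65 × 421.8] = 708.9697
r = 347.1 / 708.9697 ≈ 0.490

0.490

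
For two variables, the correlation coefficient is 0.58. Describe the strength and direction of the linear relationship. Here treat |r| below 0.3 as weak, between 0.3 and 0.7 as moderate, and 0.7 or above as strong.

moderate positive

r = 0.58 > 0 so the relationship is positive.
|r| = 0.58, which falls in the moderate range.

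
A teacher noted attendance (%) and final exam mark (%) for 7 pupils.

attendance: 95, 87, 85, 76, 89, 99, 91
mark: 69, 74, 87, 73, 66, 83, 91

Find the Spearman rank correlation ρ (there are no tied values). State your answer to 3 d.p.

Rank attendance: 6, 3, 2, 1, 4, 7, 5
Rank mark: 2, 4, 6, 3, 1, 5, 7
d = rank(attendance) − rank(mark): 4, -1, -4, -2, 3, 2, -2; Σd² = 54
ρ = 1 − 6Σd² / [n(n²−1)] = 1 − 6×54 / (7×48) = 1 − 324/336 ≈ 0.036

0.036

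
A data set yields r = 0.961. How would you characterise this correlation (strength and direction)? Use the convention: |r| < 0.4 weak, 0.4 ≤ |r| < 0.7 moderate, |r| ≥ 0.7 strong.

strong positive

r = 0.961 > 0 so the relationship is positive.
|r| = 0.961, which falls in the strong range.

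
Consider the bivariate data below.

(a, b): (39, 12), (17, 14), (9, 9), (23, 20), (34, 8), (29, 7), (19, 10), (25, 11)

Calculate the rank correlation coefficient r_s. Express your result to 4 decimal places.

-0.1905

Rank a: 8, 2, 1, 4, 7, 6, 3, 5
Rank b: 6, 7, 3, 8, 2, 1, 4, 5
d = rank(a) − rank(b): 2, -5, -2, -4, 5, 5, -1, 0; Σd² = 100
ρ = 1 − 6Σd² / [n(n²−1)] = 1 − 6×100 / (8×63) = 1 − 600/504 ≈ -0.1905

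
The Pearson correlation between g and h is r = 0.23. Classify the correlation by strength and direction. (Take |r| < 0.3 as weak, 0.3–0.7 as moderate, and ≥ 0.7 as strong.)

weak positive

r = 0.23 > 0 so the relationship is positive.
|r| = 0.23, which falls in the weak range.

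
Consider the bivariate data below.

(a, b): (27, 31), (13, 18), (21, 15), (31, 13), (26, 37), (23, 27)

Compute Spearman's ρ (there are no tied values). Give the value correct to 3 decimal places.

0.029

Rank a: 5, 1, 2, 6, 4, 3
Rank b: 5, 3, 2, 1, 6, 4
d = rank(a) − rank(b): 0, -2, 0, 5, -2, -1; Σd² = 34
ρ = 1 − 6Σd² / [n(n²−1)] = 1 − 6×34 / (6×35) = 1 − 204/210 ≈ 0.029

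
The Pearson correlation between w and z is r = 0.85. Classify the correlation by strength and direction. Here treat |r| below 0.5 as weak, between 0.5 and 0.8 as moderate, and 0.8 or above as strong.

r = 0.85 > 0 so the relationship is positive.
|r| = 0.85, which falls in the strong range.

strong positive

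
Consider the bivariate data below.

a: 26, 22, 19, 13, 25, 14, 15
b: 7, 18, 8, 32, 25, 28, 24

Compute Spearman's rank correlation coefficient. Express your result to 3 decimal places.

-0.750

Rank a: 7, 5, 4, 1, 6, 2, 3
Rank b: 1, 3, 2, 7, 5, 6, 4
d = rank(a) − rank(b): 6, 2, 2, -6, 1, -4, -1; Σd² = 98
ρ = 1 − 6Σd² / [n(n²−1)] = 1 − 6×98 / (7×48) = 1 − 588/336 ≈ -0.750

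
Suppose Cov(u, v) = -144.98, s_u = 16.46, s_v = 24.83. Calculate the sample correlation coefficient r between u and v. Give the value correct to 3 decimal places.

r = Cov(u,v) / (s_u · s_v) = -144.98 / (16.46 × 24.83)
  = -144.98 / 408.7018 ≈ -0.355

-0.355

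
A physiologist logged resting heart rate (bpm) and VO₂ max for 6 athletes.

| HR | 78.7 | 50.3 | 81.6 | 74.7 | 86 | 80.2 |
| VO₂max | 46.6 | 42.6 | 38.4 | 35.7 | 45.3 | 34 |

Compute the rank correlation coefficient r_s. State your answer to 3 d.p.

0.086

Rank HR: 3, 1, 5, 2, 6, 4
Rank VO₂max: 6, 4, 3, 2, 5, 1
d = rank(HR) − rank(VO₂max): -3, -3, 2, 0, 1, 3; Σd² = 32
ρ = 1 − 6Σd² / [n(n²−1)] = 1 − 6×32 / (6×35) = 1 − 192/210 ≈ 0.086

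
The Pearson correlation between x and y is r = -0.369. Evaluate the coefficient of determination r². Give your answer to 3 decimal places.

0.136

r² = (-0.369)² = 0.136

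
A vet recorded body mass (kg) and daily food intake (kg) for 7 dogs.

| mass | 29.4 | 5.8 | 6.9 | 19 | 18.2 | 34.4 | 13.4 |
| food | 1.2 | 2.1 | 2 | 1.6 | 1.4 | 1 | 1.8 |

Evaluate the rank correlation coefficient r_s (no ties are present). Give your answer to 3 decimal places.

-0.964

Rank mass: 6, 1, 2, 5, 4, 7, 3
Rank food: 2, 7, 6, 4, 3, 1, 5
d = rank(mass) − rank(food): 4, -6, -4, 1, 1, 6, -2; Σd² = 110
ρ = 1 − 6Σd² / [n(n²−1)] = 1 − 6×110 / (7×48) = 1 − 660/336 ≈ -0.964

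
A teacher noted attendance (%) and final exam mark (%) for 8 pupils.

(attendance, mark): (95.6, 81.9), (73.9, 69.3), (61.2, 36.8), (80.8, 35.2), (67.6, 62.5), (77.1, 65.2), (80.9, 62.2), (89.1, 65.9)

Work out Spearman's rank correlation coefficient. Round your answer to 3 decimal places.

0.429

Rank attendance: 8, 3, 1, 5, 2, 4, 6, 7
Rank mark: 8, 7, 2, 1, 4, 5, 3, 6
d = rank(attendance) − rank(mark): 0, -4, -1, 4, -2, -1, 3, 1; Σd² = 48
ρ = 1 − 6Σd² / [n(n²−1)] = 1 − 6×48 / (8×63) = 1 − 288/504 ≈ 0.429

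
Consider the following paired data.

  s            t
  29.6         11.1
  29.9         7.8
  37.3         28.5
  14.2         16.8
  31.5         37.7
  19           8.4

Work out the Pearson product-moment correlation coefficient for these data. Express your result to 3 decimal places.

n = 6, Σs = 161.5, Σt = 110.3, Σs² = 4716.35, Σt² = 2770.39, Σst = 3210.54
nΣst − ΣsΣt = 19263.24 − 17813.45 = 1449.79
nΣs² − (Σs)² = 28298.1 − 26082.25 = 2215.85; nΣt² − (Σt)² = 16622.34 − 12166.09 = 4456.25
r = 1449.79 / √(2215.85 × 4456.25) = 1449.79 / 3142.3529 ≈ 0.461

0.461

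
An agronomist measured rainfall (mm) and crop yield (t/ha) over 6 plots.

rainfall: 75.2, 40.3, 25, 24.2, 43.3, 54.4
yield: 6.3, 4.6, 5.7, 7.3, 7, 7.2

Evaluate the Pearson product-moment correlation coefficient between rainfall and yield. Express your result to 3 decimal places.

0.068

n = 6, Σx = 262.4, Σy = 38.1, Σx² = 13324.02, Σy² = 247.47, Σxy = 1673.08
nΣxy − ΣxΣy = 10038.48 − 9997.44 = 41.04
nΣx² − (Σx)² = 79944.12 − 68853.76 = 11090.36; nΣy² − (Σy)² = 1484.82 − 1451.61 = 33.21
r = 41.04 / √(11090.36 × 33.21) = 41.04 / 606.8862 ≈ 0.068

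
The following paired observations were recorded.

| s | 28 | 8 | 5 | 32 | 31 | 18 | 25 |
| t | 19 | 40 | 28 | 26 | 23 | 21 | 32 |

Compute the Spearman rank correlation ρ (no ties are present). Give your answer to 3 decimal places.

Rank s: 5, 2, 1, 7, 6, 3, 4
Rank t: 1, 7, 5, 4, 3, 2, 6
d = rank(s) − rank(t): 4, -5, -4, 3, 3, 1, -2; Σd² = 80
ρ = 1 − 6Σd² / [n(n²−1)] = 1 − 6×80 / (7×48) = 1 − 480/336 ≈ -0.429

-0.429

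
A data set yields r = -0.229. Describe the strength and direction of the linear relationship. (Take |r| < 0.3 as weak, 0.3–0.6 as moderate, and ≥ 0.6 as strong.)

weak negative

r = -0.229 < 0 so the relationship is negative.
|r| = 0.229, which falls in the weak range.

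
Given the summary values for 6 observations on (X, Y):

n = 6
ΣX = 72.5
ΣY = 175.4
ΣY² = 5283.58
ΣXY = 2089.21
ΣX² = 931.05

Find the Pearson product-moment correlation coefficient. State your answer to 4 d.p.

-0.3260

r = (nΣXY − ΣXΣY) / √[(nΣX² − (ΣX)²)(nΣY² − (ΣY)²)]
Numerator: 6×2089.21 − 72.5×175.4 = -181.24
Denominator: √[(5586.3 − 5256.25)(31701.48 − 30765.16)] = √[330.05 × 936.32] = 555.9068
r = -181.24 / 555.9068 ≈ -0.3260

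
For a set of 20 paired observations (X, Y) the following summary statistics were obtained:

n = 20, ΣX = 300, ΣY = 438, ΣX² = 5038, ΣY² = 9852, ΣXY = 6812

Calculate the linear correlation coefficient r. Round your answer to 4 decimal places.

0.6473

r = (nΣXY − ΣXΣY) / √[(nΣX² − (ΣX)²)(nΣY² − (ΣY)²)]
Numerator: 20×6812 − 300×438 = 4840
Denominator: √[(100760 − 90000)(197040 − 191844)] = √[10760 × 5196] = 7477.2294
r = 4840 / 7477.2294 ≈ 0.6473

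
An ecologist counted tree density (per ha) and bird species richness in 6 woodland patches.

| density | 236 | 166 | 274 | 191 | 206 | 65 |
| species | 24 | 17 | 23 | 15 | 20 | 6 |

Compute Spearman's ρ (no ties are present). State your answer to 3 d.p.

Rank density: 5, 2, 6, 3, 4, 1
Rank species: 6, 3, 5, 2, 4, 1
d = rank(density) − rank(species): -1, -1, 1, 1, 0, 0; Σd² = 4
ρ = 1 − 6Σd² / [n(n²−1)] = 1 − 6×4 / (6×35) = 1 − 24/210 ≈ 0.886

0.886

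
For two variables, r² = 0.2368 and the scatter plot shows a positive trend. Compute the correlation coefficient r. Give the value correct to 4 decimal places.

0.4866

|r| = √0.2368 = 0.4866
The association is positive, so r = 0.4866.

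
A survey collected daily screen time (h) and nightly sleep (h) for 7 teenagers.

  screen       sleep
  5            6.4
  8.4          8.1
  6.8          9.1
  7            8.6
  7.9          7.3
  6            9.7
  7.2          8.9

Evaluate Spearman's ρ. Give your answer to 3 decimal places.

Rank screen: 1, 7, 3, 4, 6, 2, 5
Rank sleep: 1, 3, 6, 4, 2, 7, 5
d = rank(screen) − rank(sleep): 0, 4, -3, 0, 4, -5, 0; Σd² = 66
ρ = 1 − 6Σd² / [n(n²−1)] = 1 − 6×66 / (7×48) = 1 − 396/336 ≈ -0.179

-0.179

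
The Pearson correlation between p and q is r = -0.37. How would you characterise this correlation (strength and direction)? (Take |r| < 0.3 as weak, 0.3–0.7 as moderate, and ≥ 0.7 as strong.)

r = -0.37 < 0 so the relationship is negative.
|r| = 0.37, which falls in the moderate range.

moderate negative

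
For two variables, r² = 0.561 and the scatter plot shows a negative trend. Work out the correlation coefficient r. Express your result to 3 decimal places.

|r| = √0.561 = 0.749
The association is negative, so r = −0.749.

-0.749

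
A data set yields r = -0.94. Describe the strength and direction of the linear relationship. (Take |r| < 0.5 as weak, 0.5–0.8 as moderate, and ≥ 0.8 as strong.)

r = -0.94 < 0 so the relationship is negative.
|r| = 0.94, which falls in the strong range.

strong negative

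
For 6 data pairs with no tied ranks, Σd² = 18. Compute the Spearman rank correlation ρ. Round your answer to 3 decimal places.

0.486

ρ = 1 − 6Σd² / [n(n²−1)] = 1 − 6×18 / (6×35)
  = 1 − 108/210 = 1 − 0.5143 ≈ 0.486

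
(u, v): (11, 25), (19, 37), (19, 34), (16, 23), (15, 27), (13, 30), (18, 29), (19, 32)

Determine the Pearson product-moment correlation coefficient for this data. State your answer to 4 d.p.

n = 8, Σu = 130, Σv = 237, Σu² = 2178, Σv² = 7173, Σuv = 3917
nΣuv − ΣuΣv = 31336 − 30810 = 526
nΣu² − (Σu)² = 17424 − 16900 = 524; nΣv² − (Σv)² = 57384 − 56169 = 1215
r = 526 / √(524 × 1215) = 526 / 797.9098 ≈ 0.6592

0.6592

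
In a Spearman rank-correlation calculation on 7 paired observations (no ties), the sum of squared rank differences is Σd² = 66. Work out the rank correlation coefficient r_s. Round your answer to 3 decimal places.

ρ = 1 − 6Σd² / [n(n²−1)] = 1 − 6×66 / (7×48)
  = 1 − 396/336 = 1 − 1.1786 ≈ -0.179

-0.179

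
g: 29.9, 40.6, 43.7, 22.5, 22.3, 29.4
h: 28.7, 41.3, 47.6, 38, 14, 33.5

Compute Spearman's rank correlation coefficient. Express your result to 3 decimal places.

Rank g: 4, 5, 6, 2, 1, 3
Rank h: 2, 5, 6, 4, 1, 3
d = rank(g) − rank(h): 2, 0, 0, -2, 0, 0; Σd² = 8
ρ = 1 − 6Σd² / [n(n²−1)] = 1 − 6×8 / (6×35) = 1 − 48/210 ≈ 0.771

0.771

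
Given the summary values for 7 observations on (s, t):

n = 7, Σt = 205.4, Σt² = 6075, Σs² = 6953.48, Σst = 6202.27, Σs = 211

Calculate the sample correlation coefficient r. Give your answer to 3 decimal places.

r = (nΣst − ΣsΣt) / √[(nΣs² − (Σs)²)(nΣt² − (Σt)²)]
Numerator: 7×6202.27 − 211×205.4 = 76.49
Denominator: √[(48674.36 − 44521)(42525 − 42189.16)] = √[4153.36 × 335.84] = 1181.0438
r = 76.49 / 1181.0438 ≈ 0.065

0.065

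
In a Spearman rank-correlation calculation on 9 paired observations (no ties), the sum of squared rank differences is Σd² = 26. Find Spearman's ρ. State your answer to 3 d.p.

ρ = 1 − 6Σd² / [n(n²−1)] = 1 − 6×26 / (9×80)
  = 1 − 156/720 = 1 − 0.2167 ≈ 0.783

0.783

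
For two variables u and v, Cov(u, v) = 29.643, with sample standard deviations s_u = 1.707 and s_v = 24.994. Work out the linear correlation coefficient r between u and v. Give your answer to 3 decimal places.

r = Cov(u,v) / (s_u · s_v) = 29.643 / (1.707 × 24.994)
  = 29.643 / 42.6648 ≈ 0.695

0.695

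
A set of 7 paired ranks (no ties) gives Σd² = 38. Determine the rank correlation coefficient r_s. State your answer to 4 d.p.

ρ = 1 − 6Σd² / [n(n²−1)] = 1 − 6×38 / (7×48)
  = 1 − 228/336 = 1 − 0.67857 ≈ 0.3214

0.3214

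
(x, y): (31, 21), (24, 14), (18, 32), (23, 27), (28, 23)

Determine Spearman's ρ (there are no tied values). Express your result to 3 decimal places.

-0.700

Rank x: 5, 3, 1, 2, 4
Rank y: 2, 1, 5, 4, 3
d = rank(x) − rank(y): 3, 2, -4, -2, 1; Σd² = 34
ρ = 1 − 6Σd² / [n(n²−1)] = 1 − 6×34 / (5×24) = 1 − 204/120 ≈ -0.700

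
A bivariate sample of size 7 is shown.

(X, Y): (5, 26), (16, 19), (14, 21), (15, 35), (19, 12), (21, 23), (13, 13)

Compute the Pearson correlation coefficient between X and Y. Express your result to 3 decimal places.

n = 7, ΣX = 103, ΣY = 149, ΣX² = 1673, ΣY² = 3545, ΣXY = 2133
nΣXY − ΣXΣY = 14931 − 15347 = -416
nΣX² − (ΣX)² = 11711 − 10609 = 1102; nΣY² − (ΣY)² = 24815 − 22201 = 2614
r = -416 / √(1102 × 2614) = -416 / 1697.2413 ≈ -0.245

-0.245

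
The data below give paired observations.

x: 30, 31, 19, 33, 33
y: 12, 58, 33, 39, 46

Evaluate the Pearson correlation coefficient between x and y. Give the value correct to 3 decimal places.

0.251

n = 5, Σx = 146, Σy = 188, Σx² = 4400, Σy² = 8234, Σxy = 5590
nΣxy − ΣxΣy = 27950 − 27448 = 502
nΣx² − (Σx)² = 22000 − 21316 = 684; nΣy² − (Σy)² = 41170 − 35344 = 5826
r = 502 / √(684 × 5826) = 502 / 1996.2425 ≈ 0.251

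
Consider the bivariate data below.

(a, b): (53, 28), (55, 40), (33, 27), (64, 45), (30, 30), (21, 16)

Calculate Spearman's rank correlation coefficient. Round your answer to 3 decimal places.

0.829

Rank a: 4, 5, 3, 6, 2, 1
Rank b: 3, 5, 2, 6, 4, 1
d = rank(a) − rank(b): 1, 0, 1, 0, -2, 0; Σd² = 6
ρ = 1 − 6Σd² / [n(n²−1)] = 1 − 6×6 / (6×35) = 1 − 36/210 ≈ 0.829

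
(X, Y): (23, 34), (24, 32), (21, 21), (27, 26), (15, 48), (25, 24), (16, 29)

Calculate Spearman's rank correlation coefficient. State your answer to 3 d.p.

-0.429

Rank X: 4, 5, 3, 7, 1, 6, 2
Rank Y: 6, 5, 1, 3, 7, 2, 4
d = rank(X) − rank(Y): -2, 0, 2, 4, -6, 4, -2; Σd² = 80
ρ = 1 − 6Σd² / [n(n²−1)] = 1 − 6×80 / (7×48) = 1 − 480/336 ≈ -0.429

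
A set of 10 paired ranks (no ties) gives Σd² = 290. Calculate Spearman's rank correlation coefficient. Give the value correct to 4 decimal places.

-0.7576

ρ = 1 − 6Σd² / [n(n²−1)] = 1 − 6×290 / (10×99)
  = 1 − 1740/990 = 1 − 1.75758 ≈ -0.7576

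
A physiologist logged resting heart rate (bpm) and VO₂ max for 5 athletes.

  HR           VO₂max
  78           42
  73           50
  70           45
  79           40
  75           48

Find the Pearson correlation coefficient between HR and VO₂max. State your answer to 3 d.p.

-0.644

n = 5, Σx = 375, Σy = 225, Σx² = 28179, Σy² = 10193, Σxy = 16836
nΣxy − ΣxΣy = 84180 − 84375 = -195
nΣx² − (Σx)² = 140895 − 140625 = 270; nΣy² − (Σy)² = 50965 − 50625 = 340
r = -195 / √(270 × 340) = -195 / 302.9851 ≈ -0.644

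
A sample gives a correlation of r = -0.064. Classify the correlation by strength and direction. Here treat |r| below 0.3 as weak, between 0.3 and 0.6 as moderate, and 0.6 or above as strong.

weak negative

r = -0.064 < 0 so the relationship is negative.
|r| = 0.064, which falls in the weak range.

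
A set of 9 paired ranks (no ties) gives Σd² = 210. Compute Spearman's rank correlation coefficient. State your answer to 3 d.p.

ρ = 1 − 6Σd² / [n(n²−1)] = 1 − 6×210 / (9×80)
  = 1 − 1260/720 = 1 − 1.7500 ≈ -0.750

-0.750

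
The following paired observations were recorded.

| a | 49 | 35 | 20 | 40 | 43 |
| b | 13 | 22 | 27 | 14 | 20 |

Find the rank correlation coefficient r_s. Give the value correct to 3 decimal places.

-0.900

Rank a: 5, 2, 1, 3, 4
Rank b: 1, 4, 5, 2, 3
d = rank(a) − rank(b): 4, -2, -4, 1, 1; Σd² = 38
ρ = 1 − 6Σd² / [n(n²−1)] = 1 − 6×38 / (5×24) = 1 − 228/120 ≈ -0.900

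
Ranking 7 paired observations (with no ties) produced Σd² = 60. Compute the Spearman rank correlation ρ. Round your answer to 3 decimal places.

-0.071

ρ = 1 − 6Σd² / [n(n²−1)] = 1 − 6×60 / (7×48)
  = 1 − 360/336 = 1 − 1.0714 ≈ -0.071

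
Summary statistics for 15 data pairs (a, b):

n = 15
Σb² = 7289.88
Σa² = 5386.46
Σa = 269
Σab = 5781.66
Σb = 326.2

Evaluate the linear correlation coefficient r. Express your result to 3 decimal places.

-0.205

r = (nΣab − ΣaΣb) / √[(nΣa² − (Σa)²)(nΣb² − (Σb)²)]
Numerator: 15×5781.66 − 269×326.2 = -1022.9
Denominator: √[(80796.9 − 72361)(109348.2 − 106406.44)] = √[8435.9 × 2941.76] = 4981.6055
r = -1022.9 / 4981.6055 ≈ -0.205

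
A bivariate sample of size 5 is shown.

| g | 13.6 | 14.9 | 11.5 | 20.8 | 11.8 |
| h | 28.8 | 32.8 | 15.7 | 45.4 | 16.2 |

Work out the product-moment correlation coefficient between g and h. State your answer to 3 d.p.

n = 5, Σg = 72.6, Σh = 138.9, Σg² = 1111.1, Σh² = 4475.37, Σgh = 2196.43
nΣgh − ΣgΣh = 10982.15 − 10084.14 = 898.01
nΣg² − (Σg)² = 5555.5 − 5270.76 = 284.74; nΣh² − (Σh)² = 22376.85 − 19293.21 = 3083.64
r = 898.01 / √(284.74 × 3083.64) = 898.01 / 937.0356 ≈ 0.958

0.958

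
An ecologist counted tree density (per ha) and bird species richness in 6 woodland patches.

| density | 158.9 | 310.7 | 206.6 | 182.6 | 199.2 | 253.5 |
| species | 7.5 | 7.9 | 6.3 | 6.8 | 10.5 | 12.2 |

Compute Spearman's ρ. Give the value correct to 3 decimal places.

Rank density: 1, 6, 4, 2, 3, 5
Rank species: 3, 4, 1, 2, 5, 6
d = rank(density) − rank(species): -2, 2, 3, 0, -2, -1; Σd² = 22
ρ = 1 − 6Σd² / [n(n²−1)] = 1 − 6×22 / (6×35) = 1 − 132/210 ≈ 0.371

0.371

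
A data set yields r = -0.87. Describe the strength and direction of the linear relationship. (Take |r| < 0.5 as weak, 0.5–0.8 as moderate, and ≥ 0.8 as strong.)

r = -0.87 < 0 so the relationship is negative.
|r| = 0.87, which falls in the strong range.

strong negative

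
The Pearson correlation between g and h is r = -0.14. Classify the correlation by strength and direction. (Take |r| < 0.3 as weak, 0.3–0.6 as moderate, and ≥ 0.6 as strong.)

r = -0.14 < 0 so the relationship is negative.
|r| = 0.14, which falls in the weak range.

weak negative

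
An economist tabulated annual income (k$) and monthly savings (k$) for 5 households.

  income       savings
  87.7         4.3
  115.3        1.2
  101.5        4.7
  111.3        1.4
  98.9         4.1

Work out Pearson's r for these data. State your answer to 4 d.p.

-0.8451

n = 5, Σx = 514.7, Σy = 15.7, Σx² = 53456.53, Σy² = 60.79, Σxy = 1553.83
nΣxy − ΣxΣy = 7769.15 − 8080.79 = -311.64
nΣx² − (Σx)² = 267282.65 − 264916.09 = 2366.56; nΣy² − (Σy)² = 303.95 − 246.49 = 57.46
r = -311.64 / √(2366.56 × 57.46) = -311.64 / 368.7581 ≈ -0.8451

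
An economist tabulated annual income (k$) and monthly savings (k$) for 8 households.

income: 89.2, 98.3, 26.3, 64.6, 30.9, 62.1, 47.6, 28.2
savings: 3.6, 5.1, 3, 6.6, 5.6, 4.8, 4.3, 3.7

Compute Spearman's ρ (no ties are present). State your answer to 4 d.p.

0.4048

Rank income: 7, 8, 1, 6, 3, 5, 4, 2
Rank savings: 2, 6, 1, 8, 7, 5, 4, 3
d = rank(income) − rank(savings): 5, 2, 0, -2, -4, 0, 0, -1; Σd² = 50
ρ = 1 − 6Σd² / [n(n²−1)] = 1 − 6×50 / (8×63) = 1 − 300/504 ≈ 0.4048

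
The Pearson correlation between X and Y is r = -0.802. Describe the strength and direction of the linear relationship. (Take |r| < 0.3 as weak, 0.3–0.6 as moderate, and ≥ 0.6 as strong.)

r = -0.802 < 0 so the relationship is negative.
|r| = 0.802, which falls in the strong range.

strong negative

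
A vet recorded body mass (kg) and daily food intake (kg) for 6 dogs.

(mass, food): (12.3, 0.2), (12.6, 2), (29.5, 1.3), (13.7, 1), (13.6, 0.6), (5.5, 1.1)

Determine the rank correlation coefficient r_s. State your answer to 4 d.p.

0.2000

Rank mass: 2, 3, 6, 5, 4, 1
Rank food: 1, 6, 5, 3, 2, 4
d = rank(mass) − rank(food): 1, -3, 1, 2, 2, -3; Σd² = 28
ρ = 1 − 6Σd² / [n(n²−1)] = 1 − 6×28 / (6×35) = 1 − 168/210 ≈ 0.2000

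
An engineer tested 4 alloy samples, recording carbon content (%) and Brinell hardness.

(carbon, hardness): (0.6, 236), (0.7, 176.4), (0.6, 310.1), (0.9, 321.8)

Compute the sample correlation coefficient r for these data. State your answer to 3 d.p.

n = 4, Σx = 2.8, Σy = 1044.3, Σx² = 2.02, Σy² = 286530.21, Σxy = 740.76
nΣxy − ΣxΣy = 2963.04 − 2924.04 = 39
nΣx² − (Σx)² = 8.08 − 7.84 = 0.24; nΣy² − (Σy)² = 1146120.84 − 1090562.49 = 55558.35
r = 39 / √(0.24 × 55558.35) = 39 / 115.4730 ≈ 0.338

0.338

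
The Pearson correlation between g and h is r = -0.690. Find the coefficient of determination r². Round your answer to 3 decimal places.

0.476

r² = (-0.690)² = 0.476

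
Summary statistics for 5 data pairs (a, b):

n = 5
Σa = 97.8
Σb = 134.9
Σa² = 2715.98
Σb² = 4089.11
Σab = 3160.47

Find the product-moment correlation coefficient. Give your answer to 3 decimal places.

r = (nΣab − ΣaΣb) / √[(nΣa² − (Σa)²)(nΣb² − (Σb)²)]
Numerator: 5×3160.47 − 97.8×134.9 = 2609.13
Denominator: √[(13579.9 − 9564.84)(20445.55 − 18198.01)] = √[4015.06 × 2247.54] = 3003.9987
r = 2609.13 / 3003.9987 ≈ 0.869

0.869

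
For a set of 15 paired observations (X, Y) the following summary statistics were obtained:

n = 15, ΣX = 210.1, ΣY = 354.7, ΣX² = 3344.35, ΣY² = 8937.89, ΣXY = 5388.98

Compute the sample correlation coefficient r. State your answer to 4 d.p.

r = (nΣXY − ΣXΣY) / √[(nΣX² − (ΣX)²)(nΣY² − (ΣY)²)]
Numerator: 15×5388.98 − 210.1×354.7 = 6312.23
Denominator: √[(50165.25 − 44142.01)(134068.35 − 125812.09)] = √[6023.24 × 8256.26] = 7051.9101
r = 6312.23 / 7051.9101 ≈ 0.8951

0.8951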